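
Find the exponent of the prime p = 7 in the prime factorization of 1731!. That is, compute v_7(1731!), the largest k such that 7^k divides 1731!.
v_7(1731!) = 287

Legendre's formula: v_p(n!) = Σ_{k ≥ 1} ⌊n / p^k⌋. For p = 7, n = 1731, the terms are:
  ⌊1731/7^1⌋ = ⌊1731/7⌋ = 247
  ⌊1731/7^2⌋ = ⌊1731/49⌋ = 35
  ⌊1731/7^3⌋ = ⌊1731/343⌋ = 5
(the next term ⌊1731/7^4⌋ = 0, terminating the sum). Summing: v_7(1731!) = 247 + 35 + 5 = 287.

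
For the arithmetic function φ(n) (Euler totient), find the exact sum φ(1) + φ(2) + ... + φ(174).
Σ_{n ≤ 174} φ(n) = 9250

Compute φ(n) for each 1 ≤ n ≤ 174: φ(1) = 1, φ(2) = 1, φ(3) = 2, φ(4) = 2, φ(5) = 4, φ(6) = 2, φ(7) = 6, φ(8) = 4, φ(9) = 6, φ(10) = 4, φ(11) = 10, φ(12) = 4, φ(13) = 12, φ(14) = 6, φ(15) = 8, φ(16) = 8, φ(17) = 16, φ(18) = 6, φ(19) = 18, φ(20) = 8, φ(21) = 12, φ(22) = 10, φ(23) = 22, φ(24) = 8, φ(25) = 20, φ(26) = 12, φ(27) = 18, φ(28) = 12, φ(29) = 28, φ(30) = 8, φ(31) = 30, φ(32) = 16, φ(33) = 20, φ(34) = 16, φ(35) = 24, φ(36) = 12, φ(37) = 36, φ(38) = 18, φ(39) = 24, φ(40) = 16, φ(41) = 40, φ(42) = 12, φ(43) = 42, φ(44) = 20, φ(45) = 24, φ(46) = 22, φ(47) = 46, φ(48) = 16, φ(49) = 42, φ(50) = 20, φ(51) = 32, φ(52) = 24, φ(53) = 52, φ(54) = 18, φ(55) = 40, φ(56) = 24, φ(57) = 36, φ(58) = 28, φ(59) = 58, φ(60) = 16, φ(61) = 60, φ(62) = 30, φ(63) = 36, φ(64) = 32, φ(65) = 48, φ(66) = 20, φ(67) = 66, φ(68) = 32, φ(69) = 44, φ(70) = 24, φ(71) = 70, φ(72) = 24, φ(73) = 72, φ(74) = 36, φ(75) = 40, φ(76) = 36, φ(77) = 60, φ(78) = 24, φ(79) = 78, φ(80) = 32, φ(81) = 54, φ(82) = 40, φ(83) = 82, φ(84) = 24, φ(85) = 64, φ(86) = 42, φ(87) = 56, φ(88) = 40, φ(89) = 88, φ(90) = 24, φ(91) = 72, φ(92) = 44, φ(93) = 60, φ(94) = 46, φ(95) = 72, φ(96) = 32, φ(97) = 96, φ(98) = 42, φ(99) = 60, φ(100) = 40, φ(101) = 100, φ(102) = 32, φ(103) = 102, φ(104) = 48, φ(105) = 48, φ(106) = 52, φ(107) = 106, φ(108) = 36, φ(109) = 108, φ(110) = 40, φ(111) = 72, φ(112) = 48, φ(113) = 112, φ(114) = 36, φ(115) = 88, φ(116) = 56, φ(117) = 72, φ(118) = 58, φ(119) = 96, φ(120) = 32, φ(121) = 110, φ(122) = 60, φ(123) = 80, φ(124) = 60, φ(125) = 100, φ(126) = 36, φ(127) = 126, φ(128) = 64, φ(129) = 84, φ(130) = 48, φ(131) = 130, φ(132) = 40, φ(133) = 108, φ(134) = 66, φ(135) = 72, φ(136) = 64, φ(137) = 136, φ(138) = 44, φ(139) = 138, φ(140) = 48, φ(141) = 92, φ(142) = 70, φ(143) = 120, φ(144) = 48, φ(145) = 112, φ(146) = 72, φ(147) = 84, φ(148) = 72, φ(149) = 148, φ(150) = 40, φ(151) = 150, φ(152) = 72, φ(153) = 96, φ(154) = 60, φ(155) = 120, φ(156) = 48, φ(157) = 156, φ(158) = 78, φ(159) = 104, φ(160) = 64, φ(161) = 132, φ(162) = 54, φ(163) = 162, φ(164) = 80, φ(165) = 80, φ(166) = 82, φ(167) = 166, φ(168) = 48, φ(169) = 156, φ(170) = 64, φ(171) = 108, φ(172) = 84, φ(173) = 172, φ(174) = 56. Summing all 174 values: 9250. (Average order: Σ_{n ≤ x} φ(n) ~ (3/π²) x². For x = 174, (3/π²)·174² ≈ 9202.80.)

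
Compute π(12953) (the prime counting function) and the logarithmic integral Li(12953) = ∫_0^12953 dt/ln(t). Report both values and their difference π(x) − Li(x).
π(12953) = 1542;  Li(12953) ≈ 1562.15;  π(x) − Li(x) ≈ -20.15.

Direct count of primes ≤ 12953 gives π(12953) = 1542. Numerical evaluation of the logarithmic integral gives Li(12953) ≈ 1562.15. The difference π(x) − Li(x) ≈ -20.15 is typically negative for small/moderate x (Li(x) overestimates), though Littlewood's theorem shows this sign changes infinitely often.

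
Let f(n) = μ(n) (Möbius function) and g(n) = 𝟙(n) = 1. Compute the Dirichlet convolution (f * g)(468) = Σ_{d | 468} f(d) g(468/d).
(μ * 𝟙)(468) = 0

Divisors of 468: [1, 2, 3, 4, 6, 9, 12, 13, 18, 26, 36, 39, 52, 78, 117, 156, 234, 468]. For each d | 468:
  d = 1: μ(1) · 𝟙(468/1) = 1 · 1 = 1
  d = 2: μ(2) · 𝟙(468/2) = -1 · 1 = -1
  d = 3: μ(3) · 𝟙(468/3) = -1 · 1 = -1
  d = 4: μ(4) · 𝟙(468/4) = 0 · 1 = 0
  d = 6: μ(6) · 𝟙(468/6) = 1 · 1 = 1
  d = 9: μ(9) · 𝟙(468/9) = 0 · 1 = 0
  d = 12: μ(12) · 𝟙(468/12) = 0 · 1 = 0
  d = 13: μ(13) · 𝟙(468/13) = -1 · 1 = -1
  d = 18: μ(18) · 𝟙(468/18) = 0 · 1 = 0
  d = 26: μ(26) · 𝟙(468/26) = 1 · 1 = 1
  d = 36: μ(36) · 𝟙(468/36) = 0 · 1 = 0
  d = 39: μ(39) · 𝟙(468/39) = 1 · 1 = 1
  d = 52: μ(52) · 𝟙(468/52) = 0 · 1 = 0
  d = 78: μ(78) · 𝟙(468/78) = -1 · 1 = -1
  d = 117: μ(117) · 𝟙(468/117) = 0 · 1 = 0
  d = 156: μ(156) · 𝟙(468/156) = 0 · 1 = 0
  d = 234: μ(234) · 𝟙(468/234) = 0 · 1 = 0
  d = 468: μ(468) · 𝟙(468/468) = 0 · 1 = 0
Summing: (μ * 𝟙)(468) = 1 + -1 + -1 + 0 + 1 + 0 + 0 + -1 + 0 + 1 + 0 + 1 + 0 + -1 + 0 + 0 + 0 + 0 = 0.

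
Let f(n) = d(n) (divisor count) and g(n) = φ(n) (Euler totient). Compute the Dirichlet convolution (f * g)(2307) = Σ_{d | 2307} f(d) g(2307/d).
(d * φ)(2307) = 3080

Divisors of 2307: [1, 3, 769, 2307]. For each d | 2307:
  d = 1: d(1) · φ(2307/1) = 1 · 1536 = 1536
  d = 3: d(3) · φ(2307/3) = 2 · 768 = 1536
  d = 769: d(769) · φ(2307/769) = 2 · 2 = 4
  d = 2307: d(2307) · φ(2307/2307) = 4 · 1 = 4
Summing: (d * φ)(2307) = 1536 + 1536 + 4 + 4 = 3080.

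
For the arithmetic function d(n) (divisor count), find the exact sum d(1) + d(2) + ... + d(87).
Σ_{n ≤ 87} d(n) = 403

Compute d(n) for each 1 ≤ n ≤ 87: d(1) = 1, d(2) = 2, d(3) = 2, d(4) = 3, d(5) = 2, d(6) = 4, d(7) = 2, d(8) = 4, d(9) = 3, d(10) = 4, d(11) = 2, d(12) = 6, d(13) = 2, d(14) = 4, d(15) = 4, d(16) = 5, d(17) = 2, d(18) = 6, d(19) = 2, d(20) = 6, d(21) = 4, d(22) = 4, d(23) = 2, d(24) = 8, d(25) = 3, d(26) = 4, d(27) = 4, d(28) = 6, d(29) = 2, d(30) = 8, d(31) = 2, d(32) = 6, d(33) = 4, d(34) = 4, d(35) = 4, d(36) = 9, d(37) = 2, d(38) = 4, d(39) = 4, d(40) = 8, d(41) = 2, d(42) = 8, d(43) = 2, d(44) = 6, d(45) = 6, d(46) = 4, d(47) = 2, d(48) = 10, d(49) = 3, d(50) = 6, d(51) = 4, d(52) = 6, d(53) = 2, d(54) = 8, d(55) = 4, d(56) = 8, d(57) = 4, d(58) = 4, d(59) = 2, d(60) = 12, d(61) = 2, d(62) = 4, d(63) = 6, d(64) = 7, d(65) = 4, d(66) = 8, d(67) = 2, d(68) = 6, d(69) = 4, d(70) = 8, d(71) = 2, d(72) = 12, d(73) = 2, d(74) = 4, d(75) = 6, d(76) = 6, d(77) = 4, d(78) = 8, d(79) = 2, d(80) = 10, d(81) = 5, d(82) = 4, d(83) = 2, d(84) = 12, d(85) = 4, d(86) = 4, d(87) = 4. Summing all 87 values: 403. (Dirichlet's divisor formula: Σ_{n ≤ x} d(n) = x ln(x) + (2γ − 1) x + O(√x). For x = 87, the asymptotic estimate is ≈ 401.97.)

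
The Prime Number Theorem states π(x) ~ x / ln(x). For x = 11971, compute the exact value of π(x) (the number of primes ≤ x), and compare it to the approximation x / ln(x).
π(11971) = 1436;  x/ln(x) ≈ 1274.83;  relative error ≈ 11.22%.

Directly count primes up to 11971: π(11971) = 1436. The PNT approximation gives 11971/ln(11971) ≈ 11971/9.39024 ≈ 1274.83. Relative error (π(x) − x/ln(x)) / π(x) ≈ 11.22%; the approximation is known to undercount slightly (Li(x) is a better estimate).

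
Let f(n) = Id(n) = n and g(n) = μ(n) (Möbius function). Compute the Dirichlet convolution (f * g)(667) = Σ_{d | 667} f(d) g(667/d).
(Id * μ)(667) = 616

Divisors of 667: [1, 23, 29, 667]. For each d | 667:
  d = 1: Id(1) · μ(667/1) = 1 · 1 = 1
  d = 23: Id(23) · μ(667/23) = 23 · -1 = -23
  d = 29: Id(29) · μ(667/29) = 29 · -1 = -29
  d = 667: Id(667) · μ(667/667) = 667 · 1 = 667
Summing: (Id * μ)(667) = 1 + -23 + -29 + 667 = 616.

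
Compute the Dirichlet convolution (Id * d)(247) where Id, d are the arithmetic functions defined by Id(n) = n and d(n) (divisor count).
(Id * d)(247) = 315

Divisors of 247: [1, 13, 19, 247]. For each d | 247:
  d = 1: Id(1) · d(247/1) = 1 · 4 = 4
  d = 13: Id(13) · d(247/13) = 13 · 2 = 26
  d = 19: Id(19) · d(247/19) = 19 · 2 = 38
  d = 247: Id(247) · d(247/247) = 247 · 1 = 247
Summing: (Id * d)(247) = 4 + 26 + 38 + 247 = 315.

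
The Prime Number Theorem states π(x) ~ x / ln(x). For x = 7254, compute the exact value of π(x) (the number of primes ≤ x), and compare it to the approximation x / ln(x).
π(7254) = 928;  x/ln(x) ≈ 816.04;  relative error ≈ 12.07%.

Directly count primes up to 7254: π(7254) = 928. The PNT approximation gives 7254/ln(7254) ≈ 7254/8.88931 ≈ 816.04. Relative error (π(x) − x/ln(x)) / π(x) ≈ 12.07%; the approximation is known to undercount slightly (Li(x) is a better estimate).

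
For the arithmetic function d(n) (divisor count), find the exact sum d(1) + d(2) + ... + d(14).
Σ_{n ≤ 14} d(n) = 41

Compute d(n) for each 1 ≤ n ≤ 14: d(1) = 1, d(2) = 2, d(3) = 2, d(4) = 3, d(5) = 2, d(6) = 4, d(7) = 2, d(8) = 4, d(9) = 3, d(10) = 4, d(11) = 2, d(12) = 6, d(13) = 2, d(14) = 4. Summing all 14 values: 41. (Dirichlet's divisor formula: Σ_{n ≤ x} d(n) = x ln(x) + (2γ − 1) x + O(√x). For x = 14, the asymptotic estimate is ≈ 39.11.)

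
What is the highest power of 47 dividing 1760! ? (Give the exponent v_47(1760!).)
v_47(1760!) = 37

Legendre's formula: v_p(n!) = Σ_{k ≥ 1} ⌊n / p^k⌋. For p = 47, n = 1760, the terms are:
  ⌊1760/47^1⌋ = ⌊1760/47⌋ = 37
(the next term ⌊1760/47^2⌋ = 0, terminating the sum). Summing: v_47(1760!) = 37 = 37.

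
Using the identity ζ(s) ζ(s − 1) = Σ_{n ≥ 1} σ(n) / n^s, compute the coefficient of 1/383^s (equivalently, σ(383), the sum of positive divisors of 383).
σ(383) = 384

In the product (Σ m^0/m^s)(Σ k / k^s) = Σ (Σ_{d | n} d) / n^s, the coefficient of 1/n^s is σ(n) = Σ_{d | n} d. For n = 383, divisors are [1, 383]; summing: σ(383) = 384.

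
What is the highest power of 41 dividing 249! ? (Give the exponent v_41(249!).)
v_41(249!) = 6

Legendre's formula: v_p(n!) = Σ_{k ≥ 1} ⌊n / p^k⌋. For p = 41, n = 249, the terms are:
  ⌊249/41^1⌋ = ⌊249/41⌋ = 6
(the next term ⌊249/41^2⌋ = 0, terminating the sum). Summing: v_41(249!) = 6 = 6.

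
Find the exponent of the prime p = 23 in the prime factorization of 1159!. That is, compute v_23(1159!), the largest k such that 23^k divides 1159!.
v_23(1159!) = 52

Legendre's formula: v_p(n!) = Σ_{k ≥ 1} ⌊n / p^k⌋. For p = 23, n = 1159, the terms are:
  ⌊1159/23^1⌋ = ⌊1159/23⌋ = 50
  ⌊1159/23^2⌋ = ⌊1159/529⌋ = 2
(the next term ⌊1159/23^3⌋ = 0, terminating the sum). Summing: v_23(1159!) = 50 + 2 = 52.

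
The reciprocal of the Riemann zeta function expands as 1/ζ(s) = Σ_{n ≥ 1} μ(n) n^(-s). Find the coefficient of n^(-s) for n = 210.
μ(210) = 1

Factor n = 210 = 2 · 3 · 5 · 7. μ(n) = 0 if any exponent ≥ 2 (not squarefree); otherwise μ(n) = (−1)^{ω(n)} where ω(n) is the number of distinct prime factors. Applying: μ(210) = 1.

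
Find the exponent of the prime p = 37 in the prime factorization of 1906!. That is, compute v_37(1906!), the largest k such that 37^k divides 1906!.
v_37(1906!) = 52

Legendre's formula: v_p(n!) = Σ_{k ≥ 1} ⌊n / p^k⌋. For p = 37, n = 1906, the terms are:
  ⌊1906/37^1⌋ = ⌊1906/37⌋ = 51
  ⌊1906/37^2⌋ = ⌊1906/1369⌋ = 1
(the next term ⌊1906/37^3⌋ = 0, terminating the sum). Summing: v_37(1906!) = 51 + 1 = 52.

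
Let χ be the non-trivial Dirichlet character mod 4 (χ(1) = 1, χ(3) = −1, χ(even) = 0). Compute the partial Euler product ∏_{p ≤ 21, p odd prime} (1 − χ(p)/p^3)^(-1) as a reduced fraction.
∏ = 2463517706231725/2542314678779904

The odd primes p ≤ 21 are [3, 5, 7, 11, 13, 17, 19]. For each, χ(p) = 1 if p ≡ 1 mod 4, χ(p) = −1 if p ≡ 3 mod 4. Taking (1 − χ(p)/p^3)^(-1) = p^3/(p^3 − χ(p)): (1 − (-1)/3^3)^(-1) · (1 − (1)/5^3)^(-1) · (1 − (-1)/7^3)^(-1) · (1 − (-1)/11^3)^(-1) · (1 − (1)/13^3)^(-1) · (1 − (1)/17^3)^(-1) · (1 − (-1)/19^3)^(-1) = 2463517706231725/2542314678779904.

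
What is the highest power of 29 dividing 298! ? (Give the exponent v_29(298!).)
v_29(298!) = 10

Legendre's formula: v_p(n!) = Σ_{k ≥ 1} ⌊n / p^k⌋. For p = 29, n = 298, the terms are:
  ⌊298/29^1⌋ = ⌊298/29⌋ = 10
(the next term ⌊298/29^2⌋ = 0, terminating the sum). Summing: v_29(298!) = 10 = 10.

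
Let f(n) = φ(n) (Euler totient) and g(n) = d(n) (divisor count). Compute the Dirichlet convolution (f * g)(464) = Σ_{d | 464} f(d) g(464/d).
(φ * d)(464) = 930

Divisors of 464: [1, 2, 4, 8, 16, 29, 58, 116, 232, 464]. For each d | 464:
  d = 1: φ(1) · d(464/1) = 1 · 10 = 10
  d = 2: φ(2) · d(464/2) = 1 · 8 = 8
  d = 4: φ(4) · d(464/4) = 2 · 6 = 12
  d = 8: φ(8) · d(464/8) = 4 · 4 = 16
  d = 16: φ(16) · d(464/16) = 8 · 2 = 16
  d = 29: φ(29) · d(464/29) = 28 · 5 = 140
  d = 58: φ(58) · d(464/58) = 28 · 4 = 112
  d = 116: φ(116) · d(464/116) = 56 · 3 = 168
  d = 232: φ(232) · d(464/232) = 112 · 2 = 224
  d = 464: φ(464) · d(464/464) = 224 · 1 = 224
Summing: (φ * d)(464) = 10 + 8 + 12 + 16 + 16 + 140 + 112 + 168 + 224 + 224 = 930.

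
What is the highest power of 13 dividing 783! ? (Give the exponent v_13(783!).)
v_13(783!) = 64

Legendre's formula: v_p(n!) = Σ_{k ≥ 1} ⌊n / p^k⌋. For p = 13, n = 783, the terms are:
  ⌊783/13^1⌋ = ⌊783/13⌋ = 60
  ⌊783/13^2⌋ = ⌊783/169⌋ = 4
(the next term ⌊783/13^3⌋ = 0, terminating the sum). Summing: v_13(783!) = 60 + 4 = 64.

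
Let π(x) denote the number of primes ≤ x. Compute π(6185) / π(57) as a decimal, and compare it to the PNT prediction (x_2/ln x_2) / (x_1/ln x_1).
π(6185)/π(57) = 804/16 ≈ 50.2500;  PNT prediction ≈ 50.2534.

π(57) = 16 and π(6185) = 804, so π(6185)/π(57) ≈ 50.2500. The PNT-predicted ratio is (6185/ln(6185)) / (57/ln(57)) ≈ 50.2534. The two agree to within a few percent, as expected.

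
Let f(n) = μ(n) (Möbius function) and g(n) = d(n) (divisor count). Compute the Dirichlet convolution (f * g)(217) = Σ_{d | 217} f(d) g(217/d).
(μ * d)(217) = 1

Divisors of 217: [1, 7, 31, 217]. For each d | 217:
  d = 1: μ(1) · d(217/1) = 1 · 4 = 4
  d = 7: μ(7) · d(217/7) = -1 · 2 = -2
  d = 31: μ(31) · d(217/31) = -1 · 2 = -2
  d = 217: μ(217) · d(217/217) = 1 · 1 = 1
Summing: (μ * d)(217) = 4 + -2 + -2 + 1 = 1.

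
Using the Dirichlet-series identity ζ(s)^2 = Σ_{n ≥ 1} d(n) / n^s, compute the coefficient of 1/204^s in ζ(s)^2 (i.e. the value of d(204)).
d(204) = 12

ζ(s)^2 = (Σ 1/m^s)(Σ 1/k^s). The coefficient of 1/n^s in the product is the number of ordered pairs (m, k) with mk = n, which equals d(n). For n = 204, divisors are [1, 2, 3, 4, 6, 12, 17, 34, 51, 68, 102, 204], so d(204) = 12.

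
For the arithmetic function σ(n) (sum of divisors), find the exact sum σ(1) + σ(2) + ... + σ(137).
Σ_{n ≤ 137} σ(n) = 15443

Compute σ(n) for each 1 ≤ n ≤ 137: σ(1) = 1, σ(2) = 3, σ(3) = 4, σ(4) = 7, σ(5) = 6, σ(6) = 12, σ(7) = 8, σ(8) = 15, σ(9) = 13, σ(10) = 18, σ(11) = 12, σ(12) = 28, σ(13) = 14, σ(14) = 24, σ(15) = 24, σ(16) = 31, σ(17) = 18, σ(18) = 39, σ(19) = 20, σ(20) = 42, σ(21) = 32, σ(22) = 36, σ(23) = 24, σ(24) = 60, σ(25) = 31, σ(26) = 42, σ(27) = 40, σ(28) = 56, σ(29) = 30, σ(30) = 72, σ(31) = 32, σ(32) = 63, σ(33) = 48, σ(34) = 54, σ(35) = 48, σ(36) = 91, σ(37) = 38, σ(38) = 60, σ(39) = 56, σ(40) = 90, σ(41) = 42, σ(42) = 96, σ(43) = 44, σ(44) = 84, σ(45) = 78, σ(46) = 72, σ(47) = 48, σ(48) = 124, σ(49) = 57, σ(50) = 93, σ(51) = 72, σ(52) = 98, σ(53) = 54, σ(54) = 120, σ(55) = 72, σ(56) = 120, σ(57) = 80, σ(58) = 90, σ(59) = 60, σ(60) = 168, σ(61) = 62, σ(62) = 96, σ(63) = 104, σ(64) = 127, σ(65) = 84, σ(66) = 144, σ(67) = 68, σ(68) = 126, σ(69) = 96, σ(70) = 144, σ(71) = 72, σ(72) = 195, σ(73) = 74, σ(74) = 114, σ(75) = 124, σ(76) = 140, σ(77) = 96, σ(78) = 168, σ(79) = 80, σ(80) = 186, σ(81) = 121, σ(82) = 126, σ(83) = 84, σ(84) = 224, σ(85) = 108, σ(86) = 132, σ(87) = 120, σ(88) = 180, σ(89) = 90, σ(90) = 234, σ(91) = 112, σ(92) = 168, σ(93) = 128, σ(94) = 144, σ(95) = 120, σ(96) = 252, σ(97) = 98, σ(98) = 171, σ(99) = 156, σ(100) = 217, σ(101) = 102, σ(102) = 216, σ(103) = 104, σ(104) = 210, σ(105) = 192, σ(106) = 162, σ(107) = 108, σ(108) = 280, σ(109) = 110, σ(110) = 216, σ(111) = 152, σ(112) = 248, σ(113) = 114, σ(114) = 240, σ(115) = 144, σ(116) = 210, σ(117) = 182, σ(118) = 180, σ(119) = 144, σ(120) = 360, σ(121) = 133, σ(122) = 186, σ(123) = 168, σ(124) = 224, σ(125) = 156, σ(126) = 312, σ(127) = 128, σ(128) = 255, σ(129) = 176, σ(130) = 252, σ(131) = 132, σ(132) = 336, σ(133) = 160, σ(134) = 204, σ(135) = 240, σ(136) = 270, σ(137) = 138. Summing all 137 values: 15443. (Average order: Σ_{n ≤ x} σ(n) ~ (π²/12) x². For x = 137, (π²/12)·137² ≈ 15436.88.)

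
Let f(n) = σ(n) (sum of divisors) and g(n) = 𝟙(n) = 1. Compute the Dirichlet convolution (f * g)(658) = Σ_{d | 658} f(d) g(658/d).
(σ * 𝟙)(658) = 1764

Divisors of 658: [1, 2, 7, 14, 47, 94, 329, 658]. For each d | 658:
  d = 1: σ(1) · 𝟙(658/1) = 1 · 1 = 1
  d = 2: σ(2) · 𝟙(658/2) = 3 · 1 = 3
  d = 7: σ(7) · 𝟙(658/7) = 8 · 1 = 8
  d = 14: σ(14) · 𝟙(658/14) = 24 · 1 = 24
  d = 47: σ(47) · 𝟙(658/47) = 48 · 1 = 48
  d = 94: σ(94) · 𝟙(658/94) = 144 · 1 = 144
  d = 329: σ(329) · 𝟙(658/329) = 384 · 1 = 384
  d = 658: σ(658) · 𝟙(658/658) = 1152 · 1 = 1152
Summing: (σ * 𝟙)(658) = 1 + 3 + 8 + 24 + 48 + 144 + 384 + 1152 = 1764.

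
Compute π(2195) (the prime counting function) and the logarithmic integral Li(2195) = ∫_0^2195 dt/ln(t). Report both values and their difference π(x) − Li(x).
π(2195) = 327;  Li(2195) ≈ 340.31;  π(x) − Li(x) ≈ -13.31.

Direct count of primes ≤ 2195 gives π(2195) = 327. Numerical evaluation of the logarithmic integral gives Li(2195) ≈ 340.31. The difference π(x) − Li(x) ≈ -13.31 is typically negative for small/moderate x (Li(x) overestimates), though Littlewood's theorem shows this sign changes infinitely often.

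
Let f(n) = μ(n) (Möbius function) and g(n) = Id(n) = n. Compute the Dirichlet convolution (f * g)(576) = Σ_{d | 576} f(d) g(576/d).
(μ * Id)(576) = 192

Divisors of 576: [1, 2, 3, 4, 6, 8, 9, 12, 16, 18, 24, 32, 36, 48, 64, 72, 96, 144, 192, 288, 576]. For each d | 576:
  d = 1: μ(1) · Id(576/1) = 1 · 576 = 576
  d = 2: μ(2) · Id(576/2) = -1 · 288 = -288
  d = 3: μ(3) · Id(576/3) = -1 · 192 = -192
  d = 4: μ(4) · Id(576/4) = 0 · 144 = 0
  d = 6: μ(6) · Id(576/6) = 1 · 96 = 96
  d = 8: μ(8) · Id(576/8) = 0 · 72 = 0
  d = 9: μ(9) · Id(576/9) = 0 · 64 = 0
  d = 12: μ(12) · Id(576/12) = 0 · 48 = 0
  d = 16: μ(16) · Id(576/16) = 0 · 36 = 0
  d = 18: μ(18) · Id(576/18) = 0 · 32 = 0
  d = 24: μ(24) · Id(576/24) = 0 · 24 = 0
  d = 32: μ(32) · Id(576/32) = 0 · 18 = 0
  d = 36: μ(36) · Id(576/36) = 0 · 16 = 0
  d = 48: μ(48) · Id(576/48) = 0 · 12 = 0
  d = 64: μ(64) · Id(576/64) = 0 · 9 = 0
  d = 72: μ(72) · Id(576/72) = 0 · 8 = 0
  d = 96: μ(96) · Id(576/96) = 0 · 6 = 0
  d = 144: μ(144) · Id(576/144) = 0 · 4 = 0
  d = 192: μ(192) · Id(576/192) = 0 · 3 = 0
  d = 288: μ(288) · Id(576/288) = 0 · 2 = 0
  d = 576: μ(576) · Id(576/576) = 0 · 1 = 0
Summing: (μ * Id)(576) = 576 + -288 + -192 + 0 + 96 + 0 + 0 + 0 + 0 + 0 + 0 + 0 + 0 + 0 + 0 + 0 + 0 + 0 + 0 + 0 + 0 = 192.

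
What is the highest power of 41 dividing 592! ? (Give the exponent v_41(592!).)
v_41(592!) = 14

Legendre's formula: v_p(n!) = Σ_{k ≥ 1} ⌊n / p^k⌋. For p = 41, n = 592, the terms are:
  ⌊592/41^1⌋ = ⌊592/41⌋ = 14
(the next term ⌊592/41^2⌋ = 0, terminating the sum). Summing: v_41(592!) = 14 = 14.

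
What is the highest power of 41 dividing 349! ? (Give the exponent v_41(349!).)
v_41(349!) = 8

Legendre's formula: v_p(n!) = Σ_{k ≥ 1} ⌊n / p^k⌋. For p = 41, n = 349, the terms are:
  ⌊349/41^1⌋ = ⌊349/41⌋ = 8
(the next term ⌊349/41^2⌋ = 0, terminating the sum). Summing: v_41(349!) = 8 = 8.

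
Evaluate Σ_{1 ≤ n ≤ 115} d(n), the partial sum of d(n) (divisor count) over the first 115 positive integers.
Σ_{n ≤ 115} d(n) = 566

Compute d(n) for each 1 ≤ n ≤ 115: d(1) = 1, d(2) = 2, d(3) = 2, d(4) = 3, d(5) = 2, d(6) = 4, d(7) = 2, d(8) = 4, d(9) = 3, d(10) = 4, d(11) = 2, d(12) = 6, d(13) = 2, d(14) = 4, d(15) = 4, d(16) = 5, d(17) = 2, d(18) = 6, d(19) = 2, d(20) = 6, d(21) = 4, d(22) = 4, d(23) = 2, d(24) = 8, d(25) = 3, d(26) = 4, d(27) = 4, d(28) = 6, d(29) = 2, d(30) = 8, d(31) = 2, d(32) = 6, d(33) = 4, d(34) = 4, d(35) = 4, d(36) = 9, d(37) = 2, d(38) = 4, d(39) = 4, d(40) = 8, d(41) = 2, d(42) = 8, d(43) = 2, d(44) = 6, d(45) = 6, d(46) = 4, d(47) = 2, d(48) = 10, d(49) = 3, d(50) = 6, d(51) = 4, d(52) = 6, d(53) = 2, d(54) = 8, d(55) = 4, d(56) = 8, d(57) = 4, d(58) = 4, d(59) = 2, d(60) = 12, d(61) = 2, d(62) = 4, d(63) = 6, d(64) = 7, d(65) = 4, d(66) = 8, d(67) = 2, d(68) = 6, d(69) = 4, d(70) = 8, d(71) = 2, d(72) = 12, d(73) = 2, d(74) = 4, d(75) = 6, d(76) = 6, d(77) = 4, d(78) = 8, d(79) = 2, d(80) = 10, d(81) = 5, d(82) = 4, d(83) = 2, d(84) = 12, d(85) = 4, d(86) = 4, d(87) = 4, d(88) = 8, d(89) = 2, d(90) = 12, d(91) = 4, d(92) = 6, d(93) = 4, d(94) = 4, d(95) = 4, d(96) = 12, d(97) = 2, d(98) = 6, d(99) = 6, d(100) = 9, d(101) = 2, d(102) = 8, d(103) = 2, d(104) = 8, d(105) = 8, d(106) = 4, d(107) = 2, d(108) = 12, d(109) = 2, d(110) = 8, d(111) = 4, d(112) = 10, d(113) = 2, d(114) = 8, d(115) = 4. Summing all 115 values: 566. (Dirichlet's divisor formula: Σ_{n ≤ x} d(n) = x ln(x) + (2γ − 1) x + O(√x). For x = 115, the asymptotic estimate is ≈ 563.43.)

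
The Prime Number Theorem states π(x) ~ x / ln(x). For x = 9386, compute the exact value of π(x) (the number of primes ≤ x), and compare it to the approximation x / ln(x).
π(9386) = 1160;  x/ln(x) ≈ 1026.13;  relative error ≈ 11.54%.

Directly count primes up to 9386: π(9386) = 1160. The PNT approximation gives 9386/ln(9386) ≈ 9386/9.14697 ≈ 1026.13. Relative error (π(x) − x/ln(x)) / π(x) ≈ 11.54%; the approximation is known to undercount slightly (Li(x) is a better estimate).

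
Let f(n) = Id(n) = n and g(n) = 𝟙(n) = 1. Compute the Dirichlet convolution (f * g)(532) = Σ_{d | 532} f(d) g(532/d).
(Id * 𝟙)(532) = 1120

Divisors of 532: [1, 2, 4, 7, 14, 19, 28, 38, 76, 133, 266, 532]. For each d | 532:
  d = 1: Id(1) · 𝟙(532/1) = 1 · 1 = 1
  d = 2: Id(2) · 𝟙(532/2) = 2 · 1 = 2
  d = 4: Id(4) · 𝟙(532/4) = 4 · 1 = 4
  d = 7: Id(7) · 𝟙(532/7) = 7 · 1 = 7
  d = 14: Id(14) · 𝟙(532/14) = 14 · 1 = 14
  d = 19: Id(19) · 𝟙(532/19) = 19 · 1 = 19
  d = 28: Id(28) · 𝟙(532/28) = 28 · 1 = 28
  d = 38: Id(38) · 𝟙(532/38) = 38 · 1 = 38
  d = 76: Id(76) · 𝟙(532/76) = 76 · 1 = 76
  d = 133: Id(133) · 𝟙(532/133) = 133 · 1 = 133
  d = 266: Id(266) · 𝟙(532/266) = 266 · 1 = 266
  d = 532: Id(532) · 𝟙(532/532) = 532 · 1 = 532
Summing: (Id * 𝟙)(532) = 1 + 2 + 4 + 7 + 14 + 19 + 28 + 38 + 76 + 133 + 266 + 532 = 1120.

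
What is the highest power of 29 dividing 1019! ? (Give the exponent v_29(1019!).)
v_29(1019!) = 36

Legendre's formula: v_p(n!) = Σ_{k ≥ 1} ⌊n / p^k⌋. For p = 29, n = 1019, the terms are:
  ⌊1019/29^1⌋ = ⌊1019/29⌋ = 35
  ⌊1019/29^2⌋ = ⌊1019/841⌋ = 1
(the next term ⌊1019/29^3⌋ = 0, terminating the sum). Summing: v_29(1019!) = 35 + 1 = 36.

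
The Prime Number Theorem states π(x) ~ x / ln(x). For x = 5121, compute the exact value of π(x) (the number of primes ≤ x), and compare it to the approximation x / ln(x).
π(5121) = 685;  x/ln(x) ≈ 599.57;  relative error ≈ 12.47%.

Directly count primes up to 5121: π(5121) = 685. The PNT approximation gives 5121/ln(5121) ≈ 5121/8.54111 ≈ 599.57. Relative error (π(x) − x/ln(x)) / π(x) ≈ 12.47%; the approximation is known to undercount slightly (Li(x) is a better estimate).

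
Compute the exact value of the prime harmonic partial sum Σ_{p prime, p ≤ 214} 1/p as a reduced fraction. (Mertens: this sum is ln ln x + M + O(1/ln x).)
Σ 1/p = 3215488142498485484492183158345029261034221047849345857469577412562094716564064084247/1645783550795210387735581011435590727981167322669649249414629852197255934130751870910

π(214) = 47, so the primes ≤ 214 are [2, 3, 5, 7, 11, 13, 17, 19, 23, 29, 31, 37, 41, 43, 47, 53, 59, 61, 67, 71, 73, 79, 83, 89, 97, 101, 103, 107, 109, 113, 127, 131, 137, 139, 149, 151, 157, 163, 167, 173, 179, 181, 191, 193, 197, 199, 211]. Summing 1/p over these primes: 3215488142498485484492183158345029261034221047849345857469577412562094716564064084247/1645783550795210387735581011435590727981167322669649249414629852197255934130751870910 ≈ 1.9538. Mertens estimate ln ln(214) + 0.2615 ≈ 1.9416.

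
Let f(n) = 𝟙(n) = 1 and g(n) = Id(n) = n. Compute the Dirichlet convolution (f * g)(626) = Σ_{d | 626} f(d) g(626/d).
(𝟙 * Id)(626) = 942

Divisors of 626: [1, 2, 313, 626]. For each d | 626:
  d = 1: 𝟙(1) · Id(626/1) = 1 · 626 = 626
  d = 2: 𝟙(2) · Id(626/2) = 1 · 313 = 313
  d = 313: 𝟙(313) · Id(626/313) = 1 · 2 = 2
  d = 626: 𝟙(626) · Id(626/626) = 1 · 1 = 1
Summing: (𝟙 * Id)(626) = 626 + 313 + 2 + 1 = 942.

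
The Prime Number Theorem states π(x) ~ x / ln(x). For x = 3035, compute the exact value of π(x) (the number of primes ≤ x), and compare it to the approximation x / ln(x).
π(3035) = 434;  x/ln(x) ≈ 378.52;  relative error ≈ 12.78%.

Directly count primes up to 3035: π(3035) = 434. The PNT approximation gives 3035/ln(3035) ≈ 3035/8.01797 ≈ 378.52. Relative error (π(x) − x/ln(x)) / π(x) ≈ 12.78%; the approximation is known to undercount slightly (Li(x) is a better estimate).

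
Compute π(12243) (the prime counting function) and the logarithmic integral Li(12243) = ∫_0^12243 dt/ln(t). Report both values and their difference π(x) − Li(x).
π(12243) = 1463;  Li(12243) ≈ 1486.94;  π(x) − Li(x) ≈ -23.94.

Direct count of primes ≤ 12243 gives π(12243) = 1463. Numerical evaluation of the logarithmic integral gives Li(12243) ≈ 1486.94. The difference π(x) − Li(x) ≈ -23.94 is typically negative for small/moderate x (Li(x) overestimates), though Littlewood's theorem shows this sign changes infinitely often.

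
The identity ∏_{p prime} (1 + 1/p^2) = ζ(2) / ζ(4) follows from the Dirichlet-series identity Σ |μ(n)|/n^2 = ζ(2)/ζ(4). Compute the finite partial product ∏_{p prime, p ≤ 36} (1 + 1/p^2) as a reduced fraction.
∏ = 7292191856800000/4827887490090357

The primes p ≤ 36 are [2, 3, 5, 7, 11, 13, 17, 19, 23, 29, 31]. For each, (1 + 1/p^2) = (p^2 + 1)/p^2. Multiplying these fractions over p ∈ [2, 3, 5, 7, 11, 13, 17, 19, 23, 29, 31] gives 7292191856800000/4827887490090357. (In the limit P → ∞ this tends to ζ(2)/ζ(4).)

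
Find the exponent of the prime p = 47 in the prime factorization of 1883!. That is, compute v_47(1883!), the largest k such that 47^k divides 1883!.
v_47(1883!) = 40

Legendre's formula: v_p(n!) = Σ_{k ≥ 1} ⌊n / p^k⌋. For p = 47, n = 1883, the terms are:
  ⌊1883/47^1⌋ = ⌊1883/47⌋ = 40
(the next term ⌊1883/47^2⌋ = 0, terminating the sum). Summing: v_47(1883!) = 40 = 40.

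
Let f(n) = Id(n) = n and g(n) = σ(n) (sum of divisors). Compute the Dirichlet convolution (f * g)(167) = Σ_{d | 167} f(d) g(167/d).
(Id * σ)(167) = 335

Divisors of 167: [1, 167]. For each d | 167:
  d = 1: Id(1) · σ(167/1) = 1 · 168 = 168
  d = 167: Id(167) · σ(167/167) = 167 · 1 = 167
Summing: (Id * σ)(167) = 168 + 167 = 335.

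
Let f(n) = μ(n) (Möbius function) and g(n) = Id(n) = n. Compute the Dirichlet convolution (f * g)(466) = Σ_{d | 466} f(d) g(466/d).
(μ * Id)(466) = 232

Divisors of 466: [1, 2, 233, 466]. For each d | 466:
  d = 1: μ(1) · Id(466/1) = 1 · 466 = 466
  d = 2: μ(2) · Id(466/2) = -1 · 233 = -233
  d = 233: μ(233) · Id(466/233) = -1 · 2 = -2
  d = 466: μ(466) · Id(466/466) = 1 · 1 = 1
Summing: (μ * Id)(466) = 466 + -233 + -2 + 1 = 232.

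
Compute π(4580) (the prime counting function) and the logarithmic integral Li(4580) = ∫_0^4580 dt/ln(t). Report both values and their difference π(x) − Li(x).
π(4580) = 619;  Li(4580) ≈ 634.72;  π(x) − Li(x) ≈ -15.72.

Direct count of primes ≤ 4580 gives π(4580) = 619. Numerical evaluation of the logarithmic integral gives Li(4580) ≈ 634.72. The difference π(x) − Li(x) ≈ -15.72 is typically negative for small/moderate x (Li(x) overestimates), though Littlewood's theorem shows this sign changes infinitely often.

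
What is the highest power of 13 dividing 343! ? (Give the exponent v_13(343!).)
v_13(343!) = 28

Legendre's formula: v_p(n!) = Σ_{k ≥ 1} ⌊n / p^k⌋. For p = 13, n = 343, the terms are:
  ⌊343/13^1⌋ = ⌊343/13⌋ = 26
  ⌊343/13^2⌋ = ⌊343/169⌋ = 2
(the next term ⌊343/13^3⌋ = 0, terminating the sum). Summing: v_13(343!) = 26 + 2 = 28.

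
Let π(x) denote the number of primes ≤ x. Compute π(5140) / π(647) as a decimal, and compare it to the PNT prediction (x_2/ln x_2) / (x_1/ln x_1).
π(5140)/π(647) = 685/118 ≈ 5.8051;  PNT prediction ≈ 6.0175.

π(647) = 118 and π(5140) = 685, so π(5140)/π(647) ≈ 5.8051. The PNT-predicted ratio is (5140/ln(5140)) / (647/ln(647)) ≈ 6.0175. The two agree to within a few percent, as expected.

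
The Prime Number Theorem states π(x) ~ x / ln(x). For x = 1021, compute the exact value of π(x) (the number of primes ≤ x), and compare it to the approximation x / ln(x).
π(1021) = 172;  x/ln(x) ≈ 147.36;  relative error ≈ 14.32%.

Directly count primes up to 1021: π(1021) = 172. The PNT approximation gives 1021/ln(1021) ≈ 1021/6.92854 ≈ 147.36. Relative error (π(x) − x/ln(x)) / π(x) ≈ 14.32%; the approximation is known to undercount slightly (Li(x) is a better estimate).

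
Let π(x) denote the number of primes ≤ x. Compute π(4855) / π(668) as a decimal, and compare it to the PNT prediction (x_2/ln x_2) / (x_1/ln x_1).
π(4855)/π(668) = 650/121 ≈ 5.3719;  PNT prediction ≈ 5.5695.

π(668) = 121 and π(4855) = 650, so π(4855)/π(668) ≈ 5.3719. The PNT-predicted ratio is (4855/ln(4855)) / (668/ln(668)) ≈ 5.5695. The two agree to within a few percent, as expected.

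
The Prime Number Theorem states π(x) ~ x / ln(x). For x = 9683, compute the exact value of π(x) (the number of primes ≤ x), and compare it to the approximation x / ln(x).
π(9683) = 1195;  x/ln(x) ≈ 1055.01;  relative error ≈ 11.71%.

Directly count primes up to 9683: π(9683) = 1195. The PNT approximation gives 9683/ln(9683) ≈ 9683/9.17813 ≈ 1055.01. Relative error (π(x) − x/ln(x)) / π(x) ≈ 11.71%; the approximation is known to undercount slightly (Li(x) is a better estimate).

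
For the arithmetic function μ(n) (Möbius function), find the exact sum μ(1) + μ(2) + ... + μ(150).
Σ_{n ≤ 150} μ(n) = 0

Compute μ(n) for each 1 ≤ n ≤ 150: μ(1) = 1, μ(2) = -1, μ(3) = -1, μ(4) = 0, μ(5) = -1, μ(6) = 1, μ(7) = -1, μ(8) = 0, μ(9) = 0, μ(10) = 1, μ(11) = -1, μ(12) = 0, μ(13) = -1, μ(14) = 1, μ(15) = 1, μ(16) = 0, μ(17) = -1, μ(18) = 0, μ(19) = -1, μ(20) = 0, μ(21) = 1, μ(22) = 1, μ(23) = -1, μ(24) = 0, μ(25) = 0, μ(26) = 1, μ(27) = 0, μ(28) = 0, μ(29) = -1, μ(30) = -1, μ(31) = -1, μ(32) = 0, μ(33) = 1, μ(34) = 1, μ(35) = 1, μ(36) = 0, μ(37) = -1, μ(38) = 1, μ(39) = 1, μ(40) = 0, μ(41) = -1, μ(42) = -1, μ(43) = -1, μ(44) = 0, μ(45) = 0, μ(46) = 1, μ(47) = -1, μ(48) = 0, μ(49) = 0, μ(50) = 0, μ(51) = 1, μ(52) = 0, μ(53) = -1, μ(54) = 0, μ(55) = 1, μ(56) = 0, μ(57) = 1, μ(58) = 1, μ(59) = -1, μ(60) = 0, μ(61) = -1, μ(62) = 1, μ(63) = 0, μ(64) = 0, μ(65) = 1, μ(66) = -1, μ(67) = -1, μ(68) = 0, μ(69) = 1, μ(70) = -1, μ(71) = -1, μ(72) = 0, μ(73) = -1, μ(74) = 1, μ(75) = 0, μ(76) = 0, μ(77) = 1, μ(78) = -1, μ(79) = -1, μ(80) = 0, μ(81) = 0, μ(82) = 1, μ(83) = -1, μ(84) = 0, μ(85) = 1, μ(86) = 1, μ(87) = 1, μ(88) = 0, μ(89) = -1, μ(90) = 0, μ(91) = 1, μ(92) = 0, μ(93) = 1, μ(94) = 1, μ(95) = 1, μ(96) = 0, μ(97) = -1, μ(98) = 0, μ(99) = 0, μ(100) = 0, μ(101) = -1, μ(102) = -1, μ(103) = -1, μ(104) = 0, μ(105) = -1, μ(106) = 1, μ(107) = -1, μ(108) = 0, μ(109) = -1, μ(110) = -1, μ(111) = 1, μ(112) = 0, μ(113) = -1, μ(114) = -1, μ(115) = 1, μ(116) = 0, μ(117) = 0, μ(118) = 1, μ(119) = 1, μ(120) = 0, μ(121) = 0, μ(122) = 1, μ(123) = 1, μ(124) = 0, μ(125) = 0, μ(126) = 0, μ(127) = -1, μ(128) = 0, μ(129) = 1, μ(130) = -1, μ(131) = -1, μ(132) = 0, μ(133) = 1, μ(134) = 1, μ(135) = 0, μ(136) = 0, μ(137) = -1, μ(138) = -1, μ(139) = -1, μ(140) = 0, μ(141) = 1, μ(142) = 1, μ(143) = 1, μ(144) = 0, μ(145) = 1, μ(146) = 1, μ(147) = 0, μ(148) = 0, μ(149) = -1, μ(150) = 0. Summing all 150 values: 0. (Mertens function M(x) = Σ_{n ≤ x} μ(n); on average M(x) should be small (PNT ⟺ M(x) = o(x)).)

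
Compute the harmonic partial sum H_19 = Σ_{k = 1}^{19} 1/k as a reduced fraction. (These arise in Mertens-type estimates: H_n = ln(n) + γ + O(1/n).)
H_19 = 275295799/77597520

Direct summation: H_19 = 1 + 1/2 + ... + 1/19. The least common denominator is lcm(1, ..., 19) = 232792560; over this denominator the numerator is 232792560 + 116396280 + 77597520 + 58198140 + 46558512 + 38798760 + 33256080 + 29099070 + 25865840 + 23279256 + 21162960 + 19399380 + 17907120 + 16628040 + 15519504 + 14549535 + 13693680 + 12932920 + 12252240 = 825887397, so H_19 = 825887397/232792560; reducing by gcd(825887397, 232792560) = 3 gives 275295799/77597520 ≈ 3.54774. (The PNT-adjacent estimate ln(19) + γ ≈ 3.52165 matches within O(1/n).)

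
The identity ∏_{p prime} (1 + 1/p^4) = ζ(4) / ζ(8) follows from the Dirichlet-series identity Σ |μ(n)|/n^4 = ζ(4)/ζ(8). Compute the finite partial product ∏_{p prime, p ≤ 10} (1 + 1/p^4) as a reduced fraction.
∏ = 262011361/243101250

The primes p ≤ 10 are [2, 3, 5, 7]. For each, (1 + 1/p^4) = (p^4 + 1)/p^4. Multiplying these fractions over p ∈ [2, 3, 5, 7] gives 262011361/243101250. (In the limit P → ∞ this tends to ζ(4)/ζ(8).)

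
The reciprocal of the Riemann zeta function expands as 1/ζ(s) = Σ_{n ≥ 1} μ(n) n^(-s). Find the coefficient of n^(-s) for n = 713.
μ(713) = 1

Factor n = 713 = 23 · 31. μ(n) = 0 if any exponent ≥ 2 (not squarefree); otherwise μ(n) = (−1)^{ω(n)} where ω(n) is the number of distinct prime factors. Applying: μ(713) = 1.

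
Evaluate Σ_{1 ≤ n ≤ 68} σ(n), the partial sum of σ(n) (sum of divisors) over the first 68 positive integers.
Σ_{n ≤ 68} σ(n) = 3825

Compute σ(n) for each 1 ≤ n ≤ 68: σ(1) = 1, σ(2) = 3, σ(3) = 4, σ(4) = 7, σ(5) = 6, σ(6) = 12, σ(7) = 8, σ(8) = 15, σ(9) = 13, σ(10) = 18, σ(11) = 12, σ(12) = 28, σ(13) = 14, σ(14) = 24, σ(15) = 24, σ(16) = 31, σ(17) = 18, σ(18) = 39, σ(19) = 20, σ(20) = 42, σ(21) = 32, σ(22) = 36, σ(23) = 24, σ(24) = 60, σ(25) = 31, σ(26) = 42, σ(27) = 40, σ(28) = 56, σ(29) = 30, σ(30) = 72, σ(31) = 32, σ(32) = 63, σ(33) = 48, σ(34) = 54, σ(35) = 48, σ(36) = 91, σ(37) = 38, σ(38) = 60, σ(39) = 56, σ(40) = 90, σ(41) = 42, σ(42) = 96, σ(43) = 44, σ(44) = 84, σ(45) = 78, σ(46) = 72, σ(47) = 48, σ(48) = 124, σ(49) = 57, σ(50) = 93, σ(51) = 72, σ(52) = 98, σ(53) = 54, σ(54) = 120, σ(55) = 72, σ(56) = 120, σ(57) = 80, σ(58) = 90, σ(59) = 60, σ(60) = 168, σ(61) = 62, σ(62) = 96, σ(63) = 104, σ(64) = 127, σ(65) = 84, σ(66) = 144, σ(67) = 68, σ(68) = 126. Summing all 68 values: 3825. (Average order: Σ_{n ≤ x} σ(n) ~ (π²/12) x². For x = 68, (π²/12)·68² ≈ 3803.09.)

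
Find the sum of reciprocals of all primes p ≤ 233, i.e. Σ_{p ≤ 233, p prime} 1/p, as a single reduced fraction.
Σ 1/p = 8762990377702925264993654890050782886250854676753323401606562622367345144099360398279019780479/4445236185272185438169240794291312557432222642727183809026451438704160103479600800432029464270

π(233) = 51, so the primes ≤ 233 are [2, 3, 5, 7, 11, 13, 17, 19, 23, 29, 31, 37, 41, 43, 47, 53, 59, 61, 67, 71, 73, 79, 83, 89, 97, 101, 103, 107, 109, 113, 127, 131, 137, 139, 149, 151, 157, 163, 167, 173, 179, 181, 191, 193, 197, 199, 211, 223, 227, 229, 233]. Summing 1/p over these primes: 8762990377702925264993654890050782886250854676753323401606562622367345144099360398279019780479/4445236185272185438169240794291312557432222642727183809026451438704160103479600800432029464270 ≈ 1.9713. Mertens estimate ln ln(233) + 0.2615 ≈ 1.9573.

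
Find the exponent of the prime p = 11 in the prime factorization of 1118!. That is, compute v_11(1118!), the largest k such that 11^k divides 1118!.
v_11(1118!) = 110

Legendre's formula: v_p(n!) = Σ_{k ≥ 1} ⌊n / p^k⌋. For p = 11, n = 1118, the terms are:
  ⌊1118/11^1⌋ = ⌊1118/11⌋ = 101
  ⌊1118/11^2⌋ = ⌊1118/121⌋ = 9
(the next term ⌊1118/11^3⌋ = 0, terminating the sum). Summing: v_11(1118!) = 101 + 9 = 110.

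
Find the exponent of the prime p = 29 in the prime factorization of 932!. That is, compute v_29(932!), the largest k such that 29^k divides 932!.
v_29(932!) = 33

Legendre's formula: v_p(n!) = Σ_{k ≥ 1} ⌊n / p^k⌋. For p = 29, n = 932, the terms are:
  ⌊932/29^1⌋ = ⌊932/29⌋ = 32
  ⌊932/29^2⌋ = ⌊932/841⌋ = 1
(the next term ⌊932/29^3⌋ = 0, terminating the sum). Summing: v_29(932!) = 32 + 1 = 33.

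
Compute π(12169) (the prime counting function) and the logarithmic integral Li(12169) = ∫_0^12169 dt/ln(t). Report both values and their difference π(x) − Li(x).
π(12169) = 1457;  Li(12169) ≈ 1479.08;  π(x) − Li(x) ≈ -22.08.

Direct count of primes ≤ 12169 gives π(12169) = 1457. Numerical evaluation of the logarithmic integral gives Li(12169) ≈ 1479.08. The difference π(x) − Li(x) ≈ -22.08 is typically negative for small/moderate x (Li(x) overestimates), though Littlewood's theorem shows this sign changes infinitely often.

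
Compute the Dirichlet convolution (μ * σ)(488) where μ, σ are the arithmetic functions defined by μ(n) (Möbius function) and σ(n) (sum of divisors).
(μ * σ)(488) = 488

Divisors of 488: [1, 2, 4, 8, 61, 122, 244, 488]. For each d | 488:
  d = 1: μ(1) · σ(488/1) = 1 · 930 = 930
  d = 2: μ(2) · σ(488/2) = -1 · 434 = -434
  d = 4: μ(4) · σ(488/4) = 0 · 186 = 0
  d = 8: μ(8) · σ(488/8) = 0 · 62 = 0
  d = 61: μ(61) · σ(488/61) = -1 · 15 = -15
  d = 122: μ(122) · σ(488/122) = 1 · 7 = 7
  d = 244: μ(244) · σ(488/244) = 0 · 3 = 0
  d = 488: μ(488) · σ(488/488) = 0 · 1 = 0
Summing: (μ * σ)(488) = 930 + -434 + 0 + 0 + -15 + 7 + 0 + 0 = 488.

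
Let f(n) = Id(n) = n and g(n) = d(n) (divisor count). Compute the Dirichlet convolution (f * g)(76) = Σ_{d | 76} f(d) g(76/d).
(Id * d)(76) = 231

Divisors of 76: [1, 2, 4, 19, 38, 76]. For each d | 76:
  d = 1: Id(1) · d(76/1) = 1 · 6 = 6
  d = 2: Id(2) · d(76/2) = 2 · 4 = 8
  d = 4: Id(4) · d(76/4) = 4 · 2 = 8
  d = 19: Id(19) · d(76/19) = 19 · 3 = 57
  d = 38: Id(38) · d(76/38) = 38 · 2 = 76
  d = 76: Id(76) · d(76/76) = 76 · 1 = 76
Summing: (Id * d)(76) = 6 + 8 + 8 + 57 + 76 + 76 = 231.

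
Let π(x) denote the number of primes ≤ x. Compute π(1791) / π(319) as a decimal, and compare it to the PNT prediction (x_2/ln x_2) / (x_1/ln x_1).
π(1791)/π(319) = 278/66 ≈ 4.2121;  PNT prediction ≈ 4.3212.

π(319) = 66 and π(1791) = 278, so π(1791)/π(319) ≈ 4.2121. The PNT-predicted ratio is (1791/ln(1791)) / (319/ln(319)) ≈ 4.3212. The two agree to within a few percent, as expected.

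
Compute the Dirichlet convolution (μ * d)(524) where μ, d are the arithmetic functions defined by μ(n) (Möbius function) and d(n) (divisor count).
(μ * d)(524) = 1

Divisors of 524: [1, 2, 4, 131, 262, 524]. For each d | 524:
  d = 1: μ(1) · d(524/1) = 1 · 6 = 6
  d = 2: μ(2) · d(524/2) = -1 · 4 = -4
  d = 4: μ(4) · d(524/4) = 0 · 2 = 0
  d = 131: μ(131) · d(524/131) = -1 · 3 = -3
  d = 262: μ(262) · d(524/262) = 1 · 2 = 2
  d = 524: μ(524) · d(524/524) = 0 · 1 = 0
Summing: (μ * d)(524) = 6 + -4 + 0 + -3 + 2 + 0 = 1.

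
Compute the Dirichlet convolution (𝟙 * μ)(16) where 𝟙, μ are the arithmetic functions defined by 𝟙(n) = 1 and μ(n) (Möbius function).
(𝟙 * μ)(16) = 0

Divisors of 16: [1, 2, 4, 8, 16]. For each d | 16:
  d = 1: 𝟙(1) · μ(16/1) = 1 · 0 = 0
  d = 2: 𝟙(2) · μ(16/2) = 1 · 0 = 0
  d = 4: 𝟙(4) · μ(16/4) = 1 · 0 = 0
  d = 8: 𝟙(8) · μ(16/8) = 1 · -1 = -1
  d = 16: 𝟙(16) · μ(16/16) = 1 · 1 = 1
Summing: (𝟙 * μ)(16) = 0 + 0 + 0 + -1 + 1 = 0.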